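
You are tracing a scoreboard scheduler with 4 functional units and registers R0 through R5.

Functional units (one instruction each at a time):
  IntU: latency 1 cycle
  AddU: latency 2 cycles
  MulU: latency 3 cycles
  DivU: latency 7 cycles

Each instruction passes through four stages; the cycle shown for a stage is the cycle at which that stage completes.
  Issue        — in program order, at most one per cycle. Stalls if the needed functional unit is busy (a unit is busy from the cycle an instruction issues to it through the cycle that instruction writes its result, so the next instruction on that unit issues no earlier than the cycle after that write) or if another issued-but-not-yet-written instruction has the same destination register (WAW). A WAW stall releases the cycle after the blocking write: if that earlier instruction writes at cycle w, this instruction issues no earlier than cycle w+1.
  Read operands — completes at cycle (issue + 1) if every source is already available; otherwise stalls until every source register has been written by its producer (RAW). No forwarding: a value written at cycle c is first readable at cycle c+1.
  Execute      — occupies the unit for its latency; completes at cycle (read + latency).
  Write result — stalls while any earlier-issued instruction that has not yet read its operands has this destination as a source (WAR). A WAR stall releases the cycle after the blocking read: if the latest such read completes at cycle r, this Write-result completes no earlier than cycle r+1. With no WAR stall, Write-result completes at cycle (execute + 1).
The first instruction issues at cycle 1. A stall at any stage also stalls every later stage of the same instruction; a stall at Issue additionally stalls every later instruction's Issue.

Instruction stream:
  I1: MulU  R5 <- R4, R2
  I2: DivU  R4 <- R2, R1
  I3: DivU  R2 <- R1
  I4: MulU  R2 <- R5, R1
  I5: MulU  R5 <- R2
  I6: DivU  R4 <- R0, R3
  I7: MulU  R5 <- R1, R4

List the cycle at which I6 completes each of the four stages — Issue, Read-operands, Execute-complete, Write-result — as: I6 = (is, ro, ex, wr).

c1: I1 dispatched to MulU
c2: I1 operands ready; I2 dispatched to DivU
c3: I2 operands ready
c5: I1 complete
c6: R5←I1
c10: I2 complete
c11: R4←I2
c12: I3 dispatched to DivU
c13: I3 operands ready
c20: I3 complete
c21: R2←I3
c22: I4 dispatched to MulU
c23: I4 operands ready
c26: I4 complete
c27: R2←I4
c28: I5 dispatched to MulU
c29: I5 operands ready; I6 dispatched to DivU
c30: I6 operands ready
c32: I5 complete
c33: R5←I5
c34: I7 dispatched to MulU
c37: I6 complete
c38: R4←I6
c39: I7 operands ready
c42: I7 complete
c43: R5←I7

I6 = (29, 30, 37, 38)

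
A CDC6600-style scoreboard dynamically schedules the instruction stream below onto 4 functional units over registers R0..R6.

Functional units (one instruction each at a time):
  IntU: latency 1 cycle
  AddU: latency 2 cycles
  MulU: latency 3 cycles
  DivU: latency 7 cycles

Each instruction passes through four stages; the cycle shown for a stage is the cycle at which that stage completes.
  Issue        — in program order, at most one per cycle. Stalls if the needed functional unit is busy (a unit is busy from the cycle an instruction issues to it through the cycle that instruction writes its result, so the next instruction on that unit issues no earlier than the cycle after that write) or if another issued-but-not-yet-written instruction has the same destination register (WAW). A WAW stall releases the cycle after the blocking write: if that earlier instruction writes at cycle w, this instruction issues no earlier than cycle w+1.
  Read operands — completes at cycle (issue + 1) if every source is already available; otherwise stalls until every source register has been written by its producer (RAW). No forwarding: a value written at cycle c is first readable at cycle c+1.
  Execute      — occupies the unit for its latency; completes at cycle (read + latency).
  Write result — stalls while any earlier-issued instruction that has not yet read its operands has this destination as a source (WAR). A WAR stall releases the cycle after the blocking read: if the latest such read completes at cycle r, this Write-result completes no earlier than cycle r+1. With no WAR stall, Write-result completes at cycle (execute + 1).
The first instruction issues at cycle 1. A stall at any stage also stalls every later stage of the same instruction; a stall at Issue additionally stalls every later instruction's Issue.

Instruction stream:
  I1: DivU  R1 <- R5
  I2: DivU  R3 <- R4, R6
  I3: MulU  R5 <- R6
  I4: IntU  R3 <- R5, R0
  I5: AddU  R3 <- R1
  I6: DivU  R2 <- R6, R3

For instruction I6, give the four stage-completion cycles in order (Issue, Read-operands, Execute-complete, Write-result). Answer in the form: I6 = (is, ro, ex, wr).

I6 = (26, 30, 37, 38)

1) issue 1, read 2, done 9, write 10
2) issue 11, read 12, done 19, write 20  <struct: DivU busy until I1 writes@10>
3) issue 12, read 13, done 16, write 17
4) issue 21, read 22, done 23, write 24  <WAW R3: wait I2 write@20>
5) issue 25, read 26, done 28, write 29  <WAW R3: wait I4 write@24>
6) issue 26, read 30, done 37, write 38  <RAW R3: wait I5 write@29>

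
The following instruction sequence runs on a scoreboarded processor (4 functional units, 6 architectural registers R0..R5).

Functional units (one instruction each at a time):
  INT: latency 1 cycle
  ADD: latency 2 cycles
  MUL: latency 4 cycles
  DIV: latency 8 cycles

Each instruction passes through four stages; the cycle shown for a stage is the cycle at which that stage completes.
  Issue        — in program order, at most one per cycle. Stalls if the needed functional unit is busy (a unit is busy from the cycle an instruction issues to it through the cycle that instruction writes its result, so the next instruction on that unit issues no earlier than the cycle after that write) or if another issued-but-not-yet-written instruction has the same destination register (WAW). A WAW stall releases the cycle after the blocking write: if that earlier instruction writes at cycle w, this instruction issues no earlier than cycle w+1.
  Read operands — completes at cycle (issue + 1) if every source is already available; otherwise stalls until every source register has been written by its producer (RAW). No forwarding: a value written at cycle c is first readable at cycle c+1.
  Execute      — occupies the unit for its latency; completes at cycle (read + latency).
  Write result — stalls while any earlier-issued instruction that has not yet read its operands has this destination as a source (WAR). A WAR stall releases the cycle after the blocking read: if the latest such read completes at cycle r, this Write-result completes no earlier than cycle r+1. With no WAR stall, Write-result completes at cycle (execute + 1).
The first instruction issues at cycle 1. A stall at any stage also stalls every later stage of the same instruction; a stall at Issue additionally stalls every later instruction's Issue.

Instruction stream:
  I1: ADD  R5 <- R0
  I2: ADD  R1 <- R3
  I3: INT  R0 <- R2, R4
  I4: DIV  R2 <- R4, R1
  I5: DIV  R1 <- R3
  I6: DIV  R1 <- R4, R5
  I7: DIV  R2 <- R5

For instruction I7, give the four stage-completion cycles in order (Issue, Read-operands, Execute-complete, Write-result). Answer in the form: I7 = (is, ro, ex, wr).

c1: I1 issues→ADD
c2: I1 reads
c4: I1 exec-done
c5: I1 writes R5
c6: I2 issues→ADD
c7: I2 reads | I3 issues→INT
c8: I3 reads | I4 issues→DIV
c9: I2 exec-done | I3 exec-done
c10: I2 writes R1 | I3 writes R0
c11: I4 reads
c19: I4 exec-done
c20: I4 writes R2
c21: I5 issues→DIV
c22: I5 reads
c30: I5 exec-done
c31: I5 writes R1
c32: I6 issues→DIV
c33: I6 reads
c41: I6 exec-done
c42: I6 writes R1
c43: I7 issues→DIV
c44: I7 reads
c52: I7 exec-done
c53: I7 writes R2

I7 = (43, 44, 52, 53)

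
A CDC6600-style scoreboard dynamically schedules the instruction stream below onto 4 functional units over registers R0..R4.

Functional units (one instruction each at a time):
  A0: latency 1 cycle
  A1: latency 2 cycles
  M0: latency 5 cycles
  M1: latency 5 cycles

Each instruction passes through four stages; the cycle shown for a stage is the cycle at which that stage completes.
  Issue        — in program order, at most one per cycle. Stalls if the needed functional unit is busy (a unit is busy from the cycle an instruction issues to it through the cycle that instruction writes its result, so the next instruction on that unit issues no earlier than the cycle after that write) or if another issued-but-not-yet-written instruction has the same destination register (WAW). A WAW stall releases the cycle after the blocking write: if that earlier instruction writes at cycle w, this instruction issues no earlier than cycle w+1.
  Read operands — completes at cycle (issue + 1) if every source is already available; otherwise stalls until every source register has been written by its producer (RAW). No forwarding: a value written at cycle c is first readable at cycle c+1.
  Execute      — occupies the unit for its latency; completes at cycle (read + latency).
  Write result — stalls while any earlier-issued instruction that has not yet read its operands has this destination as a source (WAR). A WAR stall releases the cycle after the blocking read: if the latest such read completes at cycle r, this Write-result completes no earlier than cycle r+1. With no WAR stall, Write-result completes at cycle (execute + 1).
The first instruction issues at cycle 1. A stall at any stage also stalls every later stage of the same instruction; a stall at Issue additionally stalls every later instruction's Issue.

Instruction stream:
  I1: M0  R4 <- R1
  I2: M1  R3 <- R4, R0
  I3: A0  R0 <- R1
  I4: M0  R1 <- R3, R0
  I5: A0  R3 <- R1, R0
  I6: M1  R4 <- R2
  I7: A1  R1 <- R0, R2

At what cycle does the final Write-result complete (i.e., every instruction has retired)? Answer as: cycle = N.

cycle = 27

[1] I1 issues→M0
[2] I1 reads | I2 issues→M1
[3] I3 issues→A0
[4] I3 reads
[5] I3 exec-done
[7] I1 exec-done
[8] I1 writes R4
[9] I2 reads | I4 issues→M0
[10] I3 writes R0
[14] I2 exec-done
[15] I2 writes R3
[16] I4 reads | I5 issues→A0
[17] I6 issues→M1
[18] I6 reads
[21] I4 exec-done
[22] I4 writes R1
[23] I5 reads | I6 exec-done | I7 issues→A1
[24] I5 exec-done | I6 writes R4 | I7 reads
[25] I5 writes R3
[26] I7 exec-done
[27] I7 writes R1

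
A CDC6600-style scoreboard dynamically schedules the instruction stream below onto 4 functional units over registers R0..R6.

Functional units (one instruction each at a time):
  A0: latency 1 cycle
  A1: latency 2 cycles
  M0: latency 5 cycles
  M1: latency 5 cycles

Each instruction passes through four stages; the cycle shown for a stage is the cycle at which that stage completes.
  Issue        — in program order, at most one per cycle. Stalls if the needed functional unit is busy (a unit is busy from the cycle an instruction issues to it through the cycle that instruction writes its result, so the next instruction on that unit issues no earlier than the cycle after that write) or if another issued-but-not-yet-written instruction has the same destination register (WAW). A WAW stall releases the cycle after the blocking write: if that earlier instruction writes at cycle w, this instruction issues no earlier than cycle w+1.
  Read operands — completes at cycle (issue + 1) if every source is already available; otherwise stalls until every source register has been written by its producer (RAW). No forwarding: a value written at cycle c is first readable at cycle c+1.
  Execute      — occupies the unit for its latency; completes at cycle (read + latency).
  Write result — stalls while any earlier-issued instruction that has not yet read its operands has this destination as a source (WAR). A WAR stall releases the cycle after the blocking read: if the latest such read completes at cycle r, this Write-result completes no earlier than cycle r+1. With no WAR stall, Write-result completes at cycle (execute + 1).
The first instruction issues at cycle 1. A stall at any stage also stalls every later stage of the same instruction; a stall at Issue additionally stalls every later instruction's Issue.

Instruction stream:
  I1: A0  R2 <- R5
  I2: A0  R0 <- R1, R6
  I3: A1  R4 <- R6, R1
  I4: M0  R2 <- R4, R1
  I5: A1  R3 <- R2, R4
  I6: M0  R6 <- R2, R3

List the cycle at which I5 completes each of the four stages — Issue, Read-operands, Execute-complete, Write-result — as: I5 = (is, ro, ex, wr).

I5 = (11, 18, 20, 21)

[I1] 1/2/3/4
[I2] 5/6/7/8  (struct: A0 busy until I1 writes@4)
[I3] 6/7/9/10
[I4] 7/11/16/17  (RAW R4: wait I3 write@10)
[I5] 11/18/20/21  (struct: A1 busy until I3 writes@10; RAW R2: wait I4 write@17)
[I6] 18/22/27/28  (struct: M0 busy until I4 writes@17; RAW R3: wait I5 write@21)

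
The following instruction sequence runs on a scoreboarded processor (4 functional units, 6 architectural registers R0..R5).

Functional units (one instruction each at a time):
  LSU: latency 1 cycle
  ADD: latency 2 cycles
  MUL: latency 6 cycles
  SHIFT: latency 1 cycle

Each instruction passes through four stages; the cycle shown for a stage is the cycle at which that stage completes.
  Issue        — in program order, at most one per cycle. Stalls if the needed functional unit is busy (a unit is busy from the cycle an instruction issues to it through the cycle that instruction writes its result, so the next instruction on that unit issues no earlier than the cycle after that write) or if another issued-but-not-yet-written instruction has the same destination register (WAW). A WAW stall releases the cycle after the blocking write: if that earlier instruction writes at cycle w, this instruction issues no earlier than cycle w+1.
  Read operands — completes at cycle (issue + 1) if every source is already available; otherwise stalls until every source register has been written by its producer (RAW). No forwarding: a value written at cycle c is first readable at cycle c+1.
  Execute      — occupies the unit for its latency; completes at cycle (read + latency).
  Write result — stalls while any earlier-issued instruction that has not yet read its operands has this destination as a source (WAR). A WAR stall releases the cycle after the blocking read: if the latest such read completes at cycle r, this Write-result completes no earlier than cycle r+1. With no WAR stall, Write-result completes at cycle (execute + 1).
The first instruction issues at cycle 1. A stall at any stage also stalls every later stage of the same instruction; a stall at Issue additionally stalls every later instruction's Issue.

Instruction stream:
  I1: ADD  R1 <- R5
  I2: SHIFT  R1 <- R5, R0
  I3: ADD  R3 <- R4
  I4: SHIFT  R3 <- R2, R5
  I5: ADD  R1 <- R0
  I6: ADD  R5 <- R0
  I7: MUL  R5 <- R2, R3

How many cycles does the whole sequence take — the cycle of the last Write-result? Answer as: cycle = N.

I1 -> (1, 2, 4, 5)
I2 -> (6, 7, 8, 9)  // WAW R1: wait I1 write@5
I3 -> (7, 8, 10, 11)
I4 -> (12, 13, 14, 15)  // WAW R3: wait I3 write@11
I5 -> (13, 14, 16, 17)
I6 -> (18, 19, 21, 22)  // struct: ADD busy until I5 writes@17
I7 -> (23, 24, 30, 31)  // WAW R5: wait I6 write@22

cycle = 31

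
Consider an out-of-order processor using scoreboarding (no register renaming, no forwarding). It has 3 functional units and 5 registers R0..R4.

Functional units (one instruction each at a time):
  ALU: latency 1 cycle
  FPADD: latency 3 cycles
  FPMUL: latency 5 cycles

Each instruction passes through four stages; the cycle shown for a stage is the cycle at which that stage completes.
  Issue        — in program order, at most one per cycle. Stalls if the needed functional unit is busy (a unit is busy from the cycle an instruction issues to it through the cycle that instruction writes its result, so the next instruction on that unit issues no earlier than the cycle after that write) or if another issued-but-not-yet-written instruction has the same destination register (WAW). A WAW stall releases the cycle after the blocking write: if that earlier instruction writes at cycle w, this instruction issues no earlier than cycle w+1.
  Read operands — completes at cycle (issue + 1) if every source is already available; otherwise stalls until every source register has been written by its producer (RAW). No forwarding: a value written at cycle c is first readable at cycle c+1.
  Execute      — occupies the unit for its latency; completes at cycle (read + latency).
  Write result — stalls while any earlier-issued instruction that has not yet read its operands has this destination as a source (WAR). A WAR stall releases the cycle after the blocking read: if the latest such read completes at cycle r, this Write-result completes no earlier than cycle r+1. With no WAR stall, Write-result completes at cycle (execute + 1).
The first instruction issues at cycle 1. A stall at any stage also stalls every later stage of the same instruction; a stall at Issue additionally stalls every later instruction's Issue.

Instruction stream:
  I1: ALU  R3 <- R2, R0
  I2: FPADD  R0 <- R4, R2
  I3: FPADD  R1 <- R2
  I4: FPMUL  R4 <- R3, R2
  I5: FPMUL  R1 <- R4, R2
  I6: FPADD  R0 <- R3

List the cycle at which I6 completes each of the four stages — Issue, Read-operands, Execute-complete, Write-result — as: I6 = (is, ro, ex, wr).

1) issue 1, read 2, done 3, write 4
2) issue 2, read 3, done 6, write 7
3) issue 8, read 9, done 12, write 13  <struct: FPADD busy until I2 writes@7>
4) issue 9, read 10, done 15, write 16
5) issue 17, read 18, done 23, write 24  <struct: FPMUL busy until I4 writes@16>
6) issue 18, read 19, done 22, write 23

I6 = (18, 19, 22, 23)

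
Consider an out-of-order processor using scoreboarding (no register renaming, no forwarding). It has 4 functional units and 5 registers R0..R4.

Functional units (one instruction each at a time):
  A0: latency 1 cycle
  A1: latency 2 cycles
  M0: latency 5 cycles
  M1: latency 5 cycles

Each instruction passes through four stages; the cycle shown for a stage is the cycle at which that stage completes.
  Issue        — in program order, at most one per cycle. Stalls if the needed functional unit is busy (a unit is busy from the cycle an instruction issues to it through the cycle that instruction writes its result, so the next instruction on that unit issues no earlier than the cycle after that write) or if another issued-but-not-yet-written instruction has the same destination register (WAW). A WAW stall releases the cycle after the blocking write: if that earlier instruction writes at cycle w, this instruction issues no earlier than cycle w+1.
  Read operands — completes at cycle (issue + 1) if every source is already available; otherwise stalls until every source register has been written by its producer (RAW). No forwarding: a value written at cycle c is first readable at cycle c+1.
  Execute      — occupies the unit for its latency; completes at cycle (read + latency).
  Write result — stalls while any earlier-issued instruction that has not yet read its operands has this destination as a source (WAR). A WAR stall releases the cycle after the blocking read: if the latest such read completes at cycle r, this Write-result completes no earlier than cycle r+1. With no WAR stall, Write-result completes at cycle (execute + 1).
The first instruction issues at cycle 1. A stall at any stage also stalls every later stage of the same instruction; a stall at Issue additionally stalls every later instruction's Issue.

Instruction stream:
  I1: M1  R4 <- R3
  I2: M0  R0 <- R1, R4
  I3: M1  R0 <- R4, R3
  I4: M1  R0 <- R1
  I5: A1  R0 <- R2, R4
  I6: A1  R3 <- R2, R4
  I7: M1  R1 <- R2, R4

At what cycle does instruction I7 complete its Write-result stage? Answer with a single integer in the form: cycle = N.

cycle = 45

1) issue 1, read 2, done 7, write 8
2) issue 2, read 9, done 14, write 15  <RAW R4: wait I1 write@8>
3) issue 16, read 17, done 22, write 23  <WAW R0: wait I2 write@15>
4) issue 24, read 25, done 30, write 31  <struct: M1 busy until I3 writes@23>
5) issue 32, read 33, done 35, write 36  <WAW R0: wait I4 write@31>
6) issue 37, read 38, done 40, write 41  <struct: A1 busy until I5 writes@36>
7) issue 38, read 39, done 44, write 45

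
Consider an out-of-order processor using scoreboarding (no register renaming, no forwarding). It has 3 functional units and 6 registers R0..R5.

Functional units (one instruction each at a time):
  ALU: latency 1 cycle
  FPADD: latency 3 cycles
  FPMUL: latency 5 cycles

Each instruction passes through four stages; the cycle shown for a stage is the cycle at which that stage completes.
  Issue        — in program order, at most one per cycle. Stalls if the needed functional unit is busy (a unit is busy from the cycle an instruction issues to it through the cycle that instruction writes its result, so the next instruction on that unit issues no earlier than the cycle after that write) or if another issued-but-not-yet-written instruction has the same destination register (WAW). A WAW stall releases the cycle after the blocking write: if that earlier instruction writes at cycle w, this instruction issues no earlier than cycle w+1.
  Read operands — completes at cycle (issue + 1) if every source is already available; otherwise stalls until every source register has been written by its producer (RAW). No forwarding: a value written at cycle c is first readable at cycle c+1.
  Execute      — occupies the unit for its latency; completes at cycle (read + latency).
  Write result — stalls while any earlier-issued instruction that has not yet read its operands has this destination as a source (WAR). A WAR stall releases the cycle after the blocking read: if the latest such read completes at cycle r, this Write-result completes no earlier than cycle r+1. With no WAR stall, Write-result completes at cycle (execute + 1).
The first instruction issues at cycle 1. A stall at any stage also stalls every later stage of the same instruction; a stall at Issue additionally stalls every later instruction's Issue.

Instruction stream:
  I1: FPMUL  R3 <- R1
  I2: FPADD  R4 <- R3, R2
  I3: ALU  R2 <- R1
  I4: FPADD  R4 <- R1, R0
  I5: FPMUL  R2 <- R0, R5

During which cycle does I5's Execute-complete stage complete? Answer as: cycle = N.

[1] I1→FPMUL
[2] I1 RO | I2→FPADD
[3] I3→ALU
[4] I3 RO
[5] I3 EX
[7] I1 EX
[8] I1 WR R3
[9] I2 RO
[10] I3 WR R2
[12] I2 EX
[13] I2 WR R4
[14] I4→FPADD
[15] I4 RO | I5→FPMUL
[16] I5 RO
[18] I4 EX
[19] I4 WR R4
[21] I5 EX
[22] I5 WR R2

cycle = 21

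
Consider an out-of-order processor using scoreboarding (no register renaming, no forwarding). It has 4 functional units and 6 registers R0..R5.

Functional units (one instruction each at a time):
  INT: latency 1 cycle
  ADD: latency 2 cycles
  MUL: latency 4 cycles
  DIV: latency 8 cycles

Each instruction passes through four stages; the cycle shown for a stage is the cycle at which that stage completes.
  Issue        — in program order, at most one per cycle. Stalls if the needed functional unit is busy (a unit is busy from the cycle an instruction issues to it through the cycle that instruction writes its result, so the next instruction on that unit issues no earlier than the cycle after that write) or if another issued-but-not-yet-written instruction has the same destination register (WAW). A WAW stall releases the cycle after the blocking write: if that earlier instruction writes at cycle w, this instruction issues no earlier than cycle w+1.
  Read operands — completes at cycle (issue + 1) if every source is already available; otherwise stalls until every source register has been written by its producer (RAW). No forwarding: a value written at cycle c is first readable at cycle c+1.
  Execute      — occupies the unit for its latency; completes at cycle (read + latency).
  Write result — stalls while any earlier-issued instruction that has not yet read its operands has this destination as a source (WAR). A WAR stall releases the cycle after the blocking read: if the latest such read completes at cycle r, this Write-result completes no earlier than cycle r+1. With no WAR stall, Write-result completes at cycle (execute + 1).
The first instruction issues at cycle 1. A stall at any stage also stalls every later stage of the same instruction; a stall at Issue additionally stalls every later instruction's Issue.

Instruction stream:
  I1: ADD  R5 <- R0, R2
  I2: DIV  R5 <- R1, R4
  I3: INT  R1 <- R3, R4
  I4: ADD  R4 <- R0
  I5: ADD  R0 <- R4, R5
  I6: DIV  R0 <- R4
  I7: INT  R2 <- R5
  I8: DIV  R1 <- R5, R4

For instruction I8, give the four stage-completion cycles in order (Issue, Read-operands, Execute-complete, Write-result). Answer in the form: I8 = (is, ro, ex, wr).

I8 = (32, 33, 41, 42)

I1: IS=1 RO=2 EX=4 WR=5
I2: IS=6 RO=7 EX=15 WR=16  [WAW R5: wait I1 write@5]
I3: IS=7 RO=8 EX=9 WR=10
I4: IS=8 RO=9 EX=11 WR=12
I5: IS=13 RO=17 EX=19 WR=20  [struct: ADD busy until I4 writes@12; RAW R5: wait I2 write@16]
I6: IS=21 RO=22 EX=30 WR=31  [WAW R0: wait I5 write@20]
I7: IS=22 RO=23 EX=24 WR=25
I8: IS=32 RO=33 EX=41 WR=42  [struct: DIV busy until I6 writes@31]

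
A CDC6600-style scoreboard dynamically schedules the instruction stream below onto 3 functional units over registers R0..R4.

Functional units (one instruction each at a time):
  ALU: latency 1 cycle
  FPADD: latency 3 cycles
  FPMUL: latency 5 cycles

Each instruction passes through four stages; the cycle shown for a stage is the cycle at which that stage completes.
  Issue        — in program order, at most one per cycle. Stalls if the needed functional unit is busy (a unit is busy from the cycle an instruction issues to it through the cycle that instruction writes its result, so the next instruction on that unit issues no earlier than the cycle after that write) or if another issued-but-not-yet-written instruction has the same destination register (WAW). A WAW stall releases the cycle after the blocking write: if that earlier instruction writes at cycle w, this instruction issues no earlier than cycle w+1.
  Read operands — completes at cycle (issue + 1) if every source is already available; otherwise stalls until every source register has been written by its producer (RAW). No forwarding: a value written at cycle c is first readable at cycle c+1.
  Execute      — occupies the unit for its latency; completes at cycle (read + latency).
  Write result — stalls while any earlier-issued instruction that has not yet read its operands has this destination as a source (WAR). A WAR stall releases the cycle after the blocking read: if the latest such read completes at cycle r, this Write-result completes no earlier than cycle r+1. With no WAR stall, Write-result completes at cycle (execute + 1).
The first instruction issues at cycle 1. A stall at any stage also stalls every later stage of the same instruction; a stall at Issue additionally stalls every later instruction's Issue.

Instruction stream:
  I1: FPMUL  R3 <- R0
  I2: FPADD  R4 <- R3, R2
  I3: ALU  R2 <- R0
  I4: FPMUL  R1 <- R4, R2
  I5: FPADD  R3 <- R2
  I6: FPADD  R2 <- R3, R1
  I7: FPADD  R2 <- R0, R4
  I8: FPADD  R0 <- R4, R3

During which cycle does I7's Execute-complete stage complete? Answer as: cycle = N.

t=1  I1→FPMUL
t=2  I1 RO · I2→FPADD
t=3  I3→ALU
t=4  I3 RO
t=5  I3 EX
t=7  I1 EX
t=8  I1 WR R3
t=9  I2 RO · I4→FPMUL
t=10  I3 WR R2
t=12  I2 EX
t=13  I2 WR R4
t=14  I4 RO · I5→FPADD
t=15  I5 RO
t=18  I5 EX
t=19  I4 EX · I5 WR R3
t=20  I4 WR R1 · I6→FPADD
t=21  I6 RO
t=24  I6 EX
t=25  I6 WR R2
t=26  I7→FPADD
t=27  I7 RO
t=30  I7 EX
t=31  I7 WR R2
t=32  I8→FPADD
t=33  I8 RO
t=36  I8 EX
t=37  I8 WR R0

cycle = 30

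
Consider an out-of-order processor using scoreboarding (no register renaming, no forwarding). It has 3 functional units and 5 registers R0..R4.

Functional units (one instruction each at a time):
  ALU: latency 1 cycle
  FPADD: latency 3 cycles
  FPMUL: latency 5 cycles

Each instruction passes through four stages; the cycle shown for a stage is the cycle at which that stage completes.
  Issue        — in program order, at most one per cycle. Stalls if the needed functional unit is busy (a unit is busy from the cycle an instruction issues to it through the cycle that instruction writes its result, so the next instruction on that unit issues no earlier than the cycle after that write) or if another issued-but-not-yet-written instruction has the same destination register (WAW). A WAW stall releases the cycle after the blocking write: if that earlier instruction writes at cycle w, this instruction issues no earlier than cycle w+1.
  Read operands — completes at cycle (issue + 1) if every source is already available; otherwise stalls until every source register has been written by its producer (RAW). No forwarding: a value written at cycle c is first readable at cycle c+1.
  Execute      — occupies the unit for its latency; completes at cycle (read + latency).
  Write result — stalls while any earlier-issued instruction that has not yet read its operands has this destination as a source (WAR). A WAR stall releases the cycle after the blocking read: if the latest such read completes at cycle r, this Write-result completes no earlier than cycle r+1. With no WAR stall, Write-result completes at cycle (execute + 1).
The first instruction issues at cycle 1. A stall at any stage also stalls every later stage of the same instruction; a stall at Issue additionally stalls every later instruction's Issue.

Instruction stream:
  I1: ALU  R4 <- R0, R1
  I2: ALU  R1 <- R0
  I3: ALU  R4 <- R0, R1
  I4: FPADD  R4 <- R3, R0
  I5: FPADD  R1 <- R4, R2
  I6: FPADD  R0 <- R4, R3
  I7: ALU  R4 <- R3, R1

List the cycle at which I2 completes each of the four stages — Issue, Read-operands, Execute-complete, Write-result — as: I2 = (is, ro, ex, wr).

I2 = (5, 6, 7, 8)

1) issue 1, read 2, done 3, write 4
2) issue 5, read 6, done 7, write 8  <struct: ALU busy until I1 writes@4>
3) issue 9, read 10, done 11, write 12  <struct: ALU busy until I2 writes@8>
4) issue 13, read 14, done 17, write 18  <WAW R4: wait I3 write@12>
5) issue 19, read 20, done 23, write 24  <struct: FPADD busy until I4 writes@18>
6) issue 25, read 26, done 29, write 30  <struct: FPADD busy until I5 writes@24>
7) issue 26, read 27, done 28, write 29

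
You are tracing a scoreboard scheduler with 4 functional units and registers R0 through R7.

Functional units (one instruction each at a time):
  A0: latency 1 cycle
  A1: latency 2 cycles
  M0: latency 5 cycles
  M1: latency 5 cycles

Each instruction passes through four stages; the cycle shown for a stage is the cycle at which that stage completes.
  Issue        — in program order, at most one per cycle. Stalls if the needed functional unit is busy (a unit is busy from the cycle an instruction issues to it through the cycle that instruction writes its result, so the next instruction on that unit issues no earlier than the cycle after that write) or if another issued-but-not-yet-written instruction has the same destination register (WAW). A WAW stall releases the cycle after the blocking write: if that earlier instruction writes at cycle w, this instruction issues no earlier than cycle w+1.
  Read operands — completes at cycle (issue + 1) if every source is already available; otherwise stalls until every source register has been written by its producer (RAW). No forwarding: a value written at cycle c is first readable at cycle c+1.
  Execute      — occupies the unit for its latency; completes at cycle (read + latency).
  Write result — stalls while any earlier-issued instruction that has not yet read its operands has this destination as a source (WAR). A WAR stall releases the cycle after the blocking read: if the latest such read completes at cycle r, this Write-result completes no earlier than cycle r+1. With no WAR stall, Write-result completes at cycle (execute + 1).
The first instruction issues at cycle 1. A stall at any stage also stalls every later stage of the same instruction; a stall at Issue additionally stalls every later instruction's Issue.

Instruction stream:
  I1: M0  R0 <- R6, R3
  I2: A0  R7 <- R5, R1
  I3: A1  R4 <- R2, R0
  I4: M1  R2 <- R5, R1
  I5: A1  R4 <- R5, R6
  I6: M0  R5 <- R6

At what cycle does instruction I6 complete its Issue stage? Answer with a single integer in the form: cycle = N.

  I1 | 1 | 2 | 7 | 8
  I2 | 2 | 3 | 4 | 5
  I3 | 3 | 9 | 11 | 12   RAW R0: wait I1 write@8
  I4 | 4 | 5 | 10 | 11
  I5 | 13 | 14 | 16 | 17   struct: A1 busy until I3 writes@12
  I6 | 14 | 15 | 20 | 21

cycle = 14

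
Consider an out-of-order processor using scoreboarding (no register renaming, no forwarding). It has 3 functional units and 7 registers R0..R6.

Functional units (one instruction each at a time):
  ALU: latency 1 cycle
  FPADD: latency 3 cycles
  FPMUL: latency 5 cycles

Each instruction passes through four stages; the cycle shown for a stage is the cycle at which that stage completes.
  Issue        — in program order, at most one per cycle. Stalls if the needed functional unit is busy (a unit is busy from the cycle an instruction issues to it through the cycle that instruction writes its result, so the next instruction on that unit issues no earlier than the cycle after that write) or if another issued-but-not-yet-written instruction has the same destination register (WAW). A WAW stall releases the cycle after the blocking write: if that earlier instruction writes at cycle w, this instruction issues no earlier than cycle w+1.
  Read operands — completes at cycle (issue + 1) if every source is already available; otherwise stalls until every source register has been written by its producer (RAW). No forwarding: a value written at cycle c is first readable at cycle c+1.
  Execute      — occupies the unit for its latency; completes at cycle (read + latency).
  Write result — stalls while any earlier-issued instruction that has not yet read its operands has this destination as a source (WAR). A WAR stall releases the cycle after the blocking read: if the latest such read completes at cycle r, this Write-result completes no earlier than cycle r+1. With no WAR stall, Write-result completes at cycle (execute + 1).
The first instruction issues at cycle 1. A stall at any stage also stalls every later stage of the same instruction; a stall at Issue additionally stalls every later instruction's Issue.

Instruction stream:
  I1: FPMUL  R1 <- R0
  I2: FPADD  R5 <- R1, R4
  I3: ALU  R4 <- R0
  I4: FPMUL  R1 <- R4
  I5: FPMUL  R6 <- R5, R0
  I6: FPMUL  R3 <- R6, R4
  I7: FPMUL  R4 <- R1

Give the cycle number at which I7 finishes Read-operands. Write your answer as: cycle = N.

cycle = 35

[1] I1 issues→FPMUL
[2] I1 reads; I2 issues→FPADD
[3] I3 issues→ALU
[4] I3 reads
[5] I3 exec-done
[7] I1 exec-done
[8] I1 writes R1
[9] I2 reads; I4 issues→FPMUL
[10] I3 writes R4
[11] I4 reads
[12] I2 exec-done
[13] I2 writes R5
[16] I4 exec-done
[17] I4 writes R1
[18] I5 issues→FPMUL
[19] I5 reads
[24] I5 exec-done
[25] I5 writes R6
[26] I6 issues→FPMUL
[27] I6 reads
[32] I6 exec-done
[33] I6 writes R3
[34] I7 issues→FPMUL
[35] I7 reads
[40] I7 exec-done
[41] I7 writes R4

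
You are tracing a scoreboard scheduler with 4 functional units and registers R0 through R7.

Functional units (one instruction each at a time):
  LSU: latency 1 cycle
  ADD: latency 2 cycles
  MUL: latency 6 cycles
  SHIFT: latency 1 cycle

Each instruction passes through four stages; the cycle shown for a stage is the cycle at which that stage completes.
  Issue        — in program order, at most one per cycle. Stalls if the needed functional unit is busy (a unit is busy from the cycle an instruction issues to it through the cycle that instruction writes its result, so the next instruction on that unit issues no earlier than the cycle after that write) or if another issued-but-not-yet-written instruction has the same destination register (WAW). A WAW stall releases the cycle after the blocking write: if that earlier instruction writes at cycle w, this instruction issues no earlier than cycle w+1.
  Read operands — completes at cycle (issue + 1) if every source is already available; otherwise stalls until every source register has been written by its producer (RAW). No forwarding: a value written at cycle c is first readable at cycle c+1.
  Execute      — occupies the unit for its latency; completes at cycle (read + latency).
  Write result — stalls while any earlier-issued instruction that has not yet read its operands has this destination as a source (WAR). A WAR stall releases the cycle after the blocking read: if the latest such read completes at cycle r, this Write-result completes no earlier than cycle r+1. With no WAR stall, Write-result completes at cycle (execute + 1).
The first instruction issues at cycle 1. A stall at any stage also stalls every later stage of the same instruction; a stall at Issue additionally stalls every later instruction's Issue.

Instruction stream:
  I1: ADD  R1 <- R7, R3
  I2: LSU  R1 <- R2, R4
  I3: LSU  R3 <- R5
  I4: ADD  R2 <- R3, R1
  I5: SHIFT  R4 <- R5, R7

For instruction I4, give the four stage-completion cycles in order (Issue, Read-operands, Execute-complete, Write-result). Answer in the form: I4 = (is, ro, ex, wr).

I4 = (11, 14, 16, 17)

I1 -> (1, 2, 4, 5)
I2 -> (6, 7, 8, 9)  // WAW R1: wait I1 write@5
I3 -> (10, 11, 12, 13)  // struct: LSU busy until I2 writes@9
I4 -> (11, 14, 16, 17)  // RAW R3: wait I3 write@13
I5 -> (12, 13, 14, 15)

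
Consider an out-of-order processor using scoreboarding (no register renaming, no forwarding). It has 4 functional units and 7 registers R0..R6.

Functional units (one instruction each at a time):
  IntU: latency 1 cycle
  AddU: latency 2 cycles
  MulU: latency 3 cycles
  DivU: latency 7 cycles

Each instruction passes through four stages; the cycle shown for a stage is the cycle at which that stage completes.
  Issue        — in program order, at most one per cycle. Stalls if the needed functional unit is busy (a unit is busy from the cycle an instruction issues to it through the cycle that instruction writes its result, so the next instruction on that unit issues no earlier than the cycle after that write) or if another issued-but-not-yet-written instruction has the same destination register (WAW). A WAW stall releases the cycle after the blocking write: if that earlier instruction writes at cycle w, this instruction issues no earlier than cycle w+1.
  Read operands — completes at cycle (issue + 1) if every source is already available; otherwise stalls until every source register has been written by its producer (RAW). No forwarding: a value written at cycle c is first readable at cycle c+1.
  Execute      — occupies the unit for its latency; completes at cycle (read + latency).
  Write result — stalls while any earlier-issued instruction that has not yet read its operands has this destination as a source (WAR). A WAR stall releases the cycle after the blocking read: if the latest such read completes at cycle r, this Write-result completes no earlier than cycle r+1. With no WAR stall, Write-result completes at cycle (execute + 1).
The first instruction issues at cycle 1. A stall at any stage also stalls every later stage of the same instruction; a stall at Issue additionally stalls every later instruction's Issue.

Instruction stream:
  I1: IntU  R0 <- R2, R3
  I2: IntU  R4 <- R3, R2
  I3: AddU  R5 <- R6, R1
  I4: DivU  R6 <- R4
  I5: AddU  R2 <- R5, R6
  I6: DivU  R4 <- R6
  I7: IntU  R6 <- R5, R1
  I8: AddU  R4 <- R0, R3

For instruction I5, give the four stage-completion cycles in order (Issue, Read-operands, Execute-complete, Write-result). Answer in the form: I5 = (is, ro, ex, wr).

I1  is:1  ro:2  ex:3  wr:4
I2  is:5  ro:6  ex:7  wr:8  — struct: IntU busy until I1 writes@4
I3  is:6  ro:7  ex:9  wr:10
I4  is:7  ro:9  ex:16  wr:17  — RAW R4: wait I2 write@8
I5  is:11  ro:18  ex:20  wr:21  — struct: AddU busy until I3 writes@10, RAW R6: wait I4 write@17
I6  is:18  ro:19  ex:26  wr:27  — struct: DivU busy until I4 writes@17
I7  is:19  ro:20  ex:21  wr:22
I8  is:28  ro:29  ex:31  wr:32  — WAW R4: wait I6 write@27

I5 = (11, 18, 20, 21)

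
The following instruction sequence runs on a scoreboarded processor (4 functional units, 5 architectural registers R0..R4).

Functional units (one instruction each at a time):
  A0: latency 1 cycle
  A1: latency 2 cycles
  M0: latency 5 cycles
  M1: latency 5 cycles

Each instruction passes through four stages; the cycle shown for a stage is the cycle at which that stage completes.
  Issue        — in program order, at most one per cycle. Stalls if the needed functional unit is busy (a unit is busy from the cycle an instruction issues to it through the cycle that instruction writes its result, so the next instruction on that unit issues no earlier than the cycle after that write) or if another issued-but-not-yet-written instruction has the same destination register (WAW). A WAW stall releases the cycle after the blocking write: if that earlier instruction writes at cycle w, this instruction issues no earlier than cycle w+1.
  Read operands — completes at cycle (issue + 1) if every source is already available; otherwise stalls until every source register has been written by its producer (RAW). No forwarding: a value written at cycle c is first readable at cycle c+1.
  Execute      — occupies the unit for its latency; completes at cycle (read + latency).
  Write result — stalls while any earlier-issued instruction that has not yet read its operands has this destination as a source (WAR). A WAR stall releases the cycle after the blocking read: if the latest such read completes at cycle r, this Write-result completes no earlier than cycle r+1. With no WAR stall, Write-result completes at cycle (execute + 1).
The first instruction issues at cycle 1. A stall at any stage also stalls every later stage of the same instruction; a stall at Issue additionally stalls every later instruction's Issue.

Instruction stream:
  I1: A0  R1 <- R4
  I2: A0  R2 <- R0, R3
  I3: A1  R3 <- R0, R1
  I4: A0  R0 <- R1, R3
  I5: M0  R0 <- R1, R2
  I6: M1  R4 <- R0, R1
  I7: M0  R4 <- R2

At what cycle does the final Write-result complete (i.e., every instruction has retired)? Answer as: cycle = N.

cycle 1: I1 issues→A0
cycle 2: I1 reads
cycle 3: I1 exec-done
cycle 4: I1 writes R1
cycle 5: I2 issues→A0
cycle 6: I2 reads, I3 issues→A1
cycle 7: I2 exec-done, I3 reads
cycle 8: I2 writes R2
cycle 9: I3 exec-done, I4 issues→A0
cycle 10: I3 writes R3
cycle 11: I4 reads
cycle 12: I4 exec-done
cycle 13: I4 writes R0
cycle 14: I5 issues→M0
cycle 15: I5 reads, I6 issues→M1
cycle 20: I5 exec-done
cycle 21: I5 writes R0
cycle 22: I6 reads
cycle 27: I6 exec-done
cycle 28: I6 writes R4
cycle 29: I7 issues→M0
cycle 30: I7 reads
cycle 35: I7 exec-done
cycle 36: I7 writes R4

cycle = 36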